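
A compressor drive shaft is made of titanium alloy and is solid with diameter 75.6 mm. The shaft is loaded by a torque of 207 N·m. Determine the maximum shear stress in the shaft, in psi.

354 psi

J = πd⁴/32 = π(0.0756)⁴/32 = 3.207×10^-6 m⁴.
τ_max = T·r/J = 207.0 × 0.0378 / 3.207×10^-6 = 2.440×10^6 Pa.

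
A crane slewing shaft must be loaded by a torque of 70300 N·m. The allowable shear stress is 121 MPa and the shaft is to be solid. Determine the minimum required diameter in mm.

144 mm

For a solid shaft τ_max = 16T/(πd³), so d = (16T/(π τ_allow))^(1/3) = (16·70300/(π·1.21×10^8))^(1/3) = 0.1436 m.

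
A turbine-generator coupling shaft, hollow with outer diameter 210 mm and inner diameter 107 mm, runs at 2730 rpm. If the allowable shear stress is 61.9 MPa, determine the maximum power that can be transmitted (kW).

J = π(d_o⁴ − d_i⁴)/32 = π(0.210⁴ − 0.107⁴)/32 = 1.781×10^-4 m⁴.
T_max = τ_allow·J/r = 6.19×10^7 × 1.781×10^-4 / 0.105 = 105000 N·m.
ω = 2π·2730/60 = 285.9 rad/s, so P_max = T_max·ω = 3.001×10^7 W.

30000 kW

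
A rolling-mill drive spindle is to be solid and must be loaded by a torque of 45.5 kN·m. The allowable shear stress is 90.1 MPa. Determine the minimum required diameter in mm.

For a solid shaft τ_max = 16T/(πd³), so d = (16T/(π τ_allow))^(1/3) = (16·45500/(π·9.01×10^7))^(1/3) = 0.1370 m.

137 mm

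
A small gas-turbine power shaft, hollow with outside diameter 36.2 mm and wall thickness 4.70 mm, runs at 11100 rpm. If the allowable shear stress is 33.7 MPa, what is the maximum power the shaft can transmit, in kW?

J = π(d_o⁴ − d_i⁴)/32 = π(0.0362⁴ − 0.0268⁴)/32 = 1.179×10^-7 m⁴.
T_max = τ_allow·J/r = 3.37×10^7 × 1.179×10^-7 / 0.0181 = 219.6 N·m.
ω = 2π·11100/60 = 1162 rad/s, so P_max = T_max·ω = 2.553×10^5 W.

255 kW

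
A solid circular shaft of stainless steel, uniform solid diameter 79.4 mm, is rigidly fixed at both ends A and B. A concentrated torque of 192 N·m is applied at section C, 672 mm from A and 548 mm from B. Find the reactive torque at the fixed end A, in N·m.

86.2 N·m

With uniform GJ and both ends fixed, compatibility θ_AC = θ_CB gives T_A·a = T_B·b, together with T_A + T_B = T₀.
T_A = T₀·b/(a+b) = 192.0·548/1220 = 86.24 N·m; T_B = 105.8 N·m.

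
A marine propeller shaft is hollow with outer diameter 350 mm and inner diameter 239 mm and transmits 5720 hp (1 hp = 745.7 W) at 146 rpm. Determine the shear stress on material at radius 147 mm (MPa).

ω = 2π·146/60 = 15.29 rad/s, so T = P/ω = 5720×745.7 / 15.29 = 279000 N·m.
J = π(d_o⁴ − d_i⁴)/32 = π(0.350⁴ − 0.239⁴)/32 = 1.153×10^-3 m⁴.
Shear stress varies linearly with radius: τ = T·r/J = 279000 × 0.147 / 1.153×10^-3 = 3.557×10^7 Pa.

35.6 MPa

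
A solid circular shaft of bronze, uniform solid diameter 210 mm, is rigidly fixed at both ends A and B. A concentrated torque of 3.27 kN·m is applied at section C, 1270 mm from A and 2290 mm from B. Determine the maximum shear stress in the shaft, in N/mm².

With uniform GJ and both ends fixed, compatibility θ_AC = θ_CB gives T_A·a = T_B·b, together with T_A + T_B = T₀.
T_A = T₀·b/(a+b) = 3270·2290/3560 = 2103 N·m; T_B = 1167 N·m.
τ in each portion: τ_AC = 1.16×10^6 Pa, τ_CB = 6.42×10^5 Pa; maximum is in AC.
τ_max = T_AC·r/J = 2103·0.105/1.91×10^-4 = 1.157×10^6 Pa.

1.16 N/mm²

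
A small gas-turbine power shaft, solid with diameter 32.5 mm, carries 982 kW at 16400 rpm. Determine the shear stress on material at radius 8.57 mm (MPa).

44.7 MPa

ω = 2π·16400/60 = 1717 rad/s, so T = P/ω = 982×10³ / 1717 = 571.8 N·m.
J = πd⁴/32 = π(0.0325)⁴/32 = 1.095×10^-7 m⁴.
Shear stress varies linearly with radius: τ = T·r/J = 571.8 × 0.00857 / 1.095×10^-7 = 4.474×10^7 Pa.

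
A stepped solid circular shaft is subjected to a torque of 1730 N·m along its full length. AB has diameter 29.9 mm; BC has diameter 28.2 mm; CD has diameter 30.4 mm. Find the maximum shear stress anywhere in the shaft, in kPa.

393000 kPa

Under the same torque, τ_max = 16T/(πd³) is largest where d is smallest — segment BC (d = 28.2 mm).
τ_max = 16·1730/(π·(0.0282)³) = 3.929×10^8 Pa.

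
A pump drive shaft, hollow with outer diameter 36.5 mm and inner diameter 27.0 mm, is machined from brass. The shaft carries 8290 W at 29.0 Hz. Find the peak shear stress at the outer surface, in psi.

ω = 2π·29.0 = 182.2 rad/s, so T = P/ω = 8290 / 182.2 = 45.50 N·m.
J = π(d_o⁴ − d_i⁴)/32 = π(0.0365⁴ − 0.0270⁴)/32 = 1.221×10^-7 m⁴.
τ_max = T·r/J = 45.50 × 0.0182 / 1.221×10^-7 = 6.802×10^6 Pa.

986 psi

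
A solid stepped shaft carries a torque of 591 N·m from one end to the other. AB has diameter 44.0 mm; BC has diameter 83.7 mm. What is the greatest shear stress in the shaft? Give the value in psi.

5120 psi

Under the same torque, τ_max = 16T/(πd³) is largest where d is smallest — segment AB (d = 44.0 mm).
τ_max = 16·591.0/(π·(0.0440)³) = 3.533×10^7 Pa.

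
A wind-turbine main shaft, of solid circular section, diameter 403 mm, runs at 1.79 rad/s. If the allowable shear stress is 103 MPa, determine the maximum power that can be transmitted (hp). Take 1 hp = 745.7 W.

3180 hp

J = πd⁴/32 = π(0.403)⁴/32 = 2.590×10^-3 m⁴.
T_max = τ_allow·J/r = 1.03×10^8 × 2.590×10^-3 / 0.202 = 1.324e6 N·m.
ω = 1.79 rad/s, so P_max = T_max·ω = 2.369×10^6 W.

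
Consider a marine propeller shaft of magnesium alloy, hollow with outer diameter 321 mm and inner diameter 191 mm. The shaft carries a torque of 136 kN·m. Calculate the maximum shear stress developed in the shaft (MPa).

23.9 MPa

J = π(d_o⁴ − d_i⁴)/32 = π(0.321⁴ − 0.191⁴)/32 = 9.117×10^-4 m⁴.
τ_max = T·r/J = 136000 × 0.161 / 9.117×10^-4 = 2.394×10^7 Pa.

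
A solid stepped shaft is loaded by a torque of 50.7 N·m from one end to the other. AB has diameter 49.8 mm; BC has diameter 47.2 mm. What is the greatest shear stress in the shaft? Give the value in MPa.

2.46 MPa

Under the same torque, τ_max = 16T/(πd³) is largest where d is smallest — segment BC (d = 47.2 mm).
τ_max = 16·50.70/(π·(0.0472)³) = 2.456×10^6 Pa.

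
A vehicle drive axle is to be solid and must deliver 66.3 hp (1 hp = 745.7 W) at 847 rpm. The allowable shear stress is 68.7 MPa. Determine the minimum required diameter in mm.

ω = 2π·847/60 = 88.70 rad/s, so T = P/ω = 66.3×745.7 / 88.70 = 557.4 N·m.
For a solid shaft τ_max = 16T/(πd³), so d = (16T/(π τ_allow))^(1/3) = (16·557.4/(π·6.87×10^7))^(1/3) = 0.03457 m.

34.6 mm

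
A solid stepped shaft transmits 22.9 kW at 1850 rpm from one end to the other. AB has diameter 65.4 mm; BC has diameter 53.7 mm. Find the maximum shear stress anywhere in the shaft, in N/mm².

ω = 2π·1850/60 = 193.7 rad/s, so T = P/ω = 22.9×10³ / 193.7 = 118.2 N·m.
Under the same torque, τ_max = 16T/(πd³) is largest where d is smallest — segment BC (d = 53.7 mm).
τ_max = 16·118.2/(π·(0.0537)³) = 3.888×10^6 Pa.

3.89 N/mm²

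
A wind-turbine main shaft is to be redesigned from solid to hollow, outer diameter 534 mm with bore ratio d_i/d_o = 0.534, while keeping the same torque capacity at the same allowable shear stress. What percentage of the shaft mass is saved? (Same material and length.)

24.4 %

Equal τ_max and T ⇒ the solid shaft needs d_s³ = d_o³(1−k⁴), so d_s = 534·(1−0.534⁴)^(1/3) = 519.1 mm.
Area ratio A_h/A_s = d_o²(1−k²)/d_s² = (1−k²)/(1−k⁴)^(2/3) = 0.7564.
Mass saving = 1 − 0.7564 = 24.4 %.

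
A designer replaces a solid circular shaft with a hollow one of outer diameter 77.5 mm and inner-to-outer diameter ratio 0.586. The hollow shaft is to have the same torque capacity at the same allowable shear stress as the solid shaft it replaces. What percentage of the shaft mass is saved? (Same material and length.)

28.6 %

Equal τ_max and T ⇒ the solid shaft needs d_s³ = d_o³(1−k⁴), so d_s = 77.5·(1−0.586⁴)^(1/3) = 74.33 mm.
Area ratio A_h/A_s = d_o²(1−k²)/d_s² = (1−k²)/(1−k⁴)^(2/3) = 0.7139.
Mass saving = 1 − 0.7139 = 28.6 %.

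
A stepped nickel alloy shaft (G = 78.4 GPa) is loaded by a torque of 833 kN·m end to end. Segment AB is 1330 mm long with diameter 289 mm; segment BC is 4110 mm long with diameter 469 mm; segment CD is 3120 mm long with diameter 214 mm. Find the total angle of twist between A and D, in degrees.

10.9°

J_AB = π(0.289)⁴/32 = 6.85×10^-4 m⁴; J_BC = π(0.469)⁴/32 = 4.75×10^-3 m⁴; J_CD = π(0.214)⁴/32 = 2.06×10^-4 m⁴.
θ = (T/G)·Σ L_i/J_i = (833000/78.4×10⁹)·(1.33/6.85×10^-4 + 4.11/4.75×10^-3 + 3.12/2.06×10^-4) = 0.1908 rad.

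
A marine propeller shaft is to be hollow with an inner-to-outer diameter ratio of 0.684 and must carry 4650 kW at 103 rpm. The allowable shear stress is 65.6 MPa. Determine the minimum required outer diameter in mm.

350 mm

ω = 2π·103/60 = 10.79 rad/s, so T = P/ω = 4650×10³ / 10.79 = 431100 N·m.
For a hollow shaft with d_i/d_o = 0.684: τ_max = 16T/(π d_o³ (1−k⁴)), so d_o = [16T/(π τ_allow (1−k⁴))]^(1/3) = [16·431100/(π·6.56×10^7·0.7811)]^(1/3) = 0.3499 m.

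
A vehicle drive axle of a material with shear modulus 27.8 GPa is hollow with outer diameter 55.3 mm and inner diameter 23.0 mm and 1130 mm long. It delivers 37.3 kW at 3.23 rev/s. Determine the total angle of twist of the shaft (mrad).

83.9 mrad

ω = 2π·3.23 = 20.29 rad/s, so T = P/ω = 37.3×10³ / 20.29 = 1838 N·m.
J = π(d_o⁴ − d_i⁴)/32 = π(0.0553⁴ − 0.0230⁴)/32 = 8.906×10^-7 m⁴.
θ = T·L/(G·J) = 1838 × 1.13 / (27.8×10⁹ × 8.906×10^-7) = 0.08388 rad.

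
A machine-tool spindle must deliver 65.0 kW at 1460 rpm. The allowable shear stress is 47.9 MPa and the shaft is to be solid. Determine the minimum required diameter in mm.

35.6 mm

ω = 2π·1460/60 = 152.9 rad/s, so T = P/ω = 65.0×10³ / 152.9 = 425.1 N·m.
For a solid shaft τ_max = 16T/(πd³), so d = (16T/(π τ_allow))^(1/3) = (16·425.1/(π·4.79×10^7))^(1/3) = 0.03562 m.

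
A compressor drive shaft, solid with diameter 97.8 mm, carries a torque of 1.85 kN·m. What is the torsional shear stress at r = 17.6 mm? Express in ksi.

0.526 ksi

J = πd⁴/32 = π(0.0978)⁴/32 = 8.982×10^-6 m⁴.
Shear stress varies linearly with radius: τ = T·r/J = 1850 × 0.0176 / 8.982×10^-6 = 3.625×10^6 Pa.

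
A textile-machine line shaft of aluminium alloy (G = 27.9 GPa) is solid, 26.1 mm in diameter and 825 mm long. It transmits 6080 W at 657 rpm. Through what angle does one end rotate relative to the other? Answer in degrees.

ω = 2π·657/60 = 68.80 rad/s, so T = P/ω = 6080 / 68.80 = 88.37 N·m.
J = πd⁴/32 = π(0.0261)⁴/32 = 4.556×10^-8 m⁴.
θ = T·L/(G·J) = 88.37 × 0.825 / (27.9×10⁹ × 4.556×10^-8) = 0.05736 rad.

3.29°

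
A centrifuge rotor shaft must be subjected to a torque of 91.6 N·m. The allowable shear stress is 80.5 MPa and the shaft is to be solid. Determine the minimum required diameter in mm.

18.0 mm

For a solid shaft τ_max = 16T/(πd³), so d = (16T/(π τ_allow))^(1/3) = (16·91.60/(π·8.05×10^7))^(1/3) = 0.01796 m.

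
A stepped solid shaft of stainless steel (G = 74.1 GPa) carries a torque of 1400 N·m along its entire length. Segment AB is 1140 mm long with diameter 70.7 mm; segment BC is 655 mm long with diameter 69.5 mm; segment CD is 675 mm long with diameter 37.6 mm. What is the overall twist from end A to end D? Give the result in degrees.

J_AB = π(0.0707)⁴/32 = 2.45×10^-6 m⁴; J_BC = π(0.0695)⁴/32 = 2.29×10^-6 m⁴; J_CD = π(0.0376)⁴/32 = 1.96×10^-7 m⁴.
θ = (T/G)·Σ L_i/J_i = (1400/74.1×10⁹)·(1.14/2.45×10^-6 + 0.655/2.29×10^-6 + 0.675/1.96×10^-7) = 0.07918 rad.

4.54°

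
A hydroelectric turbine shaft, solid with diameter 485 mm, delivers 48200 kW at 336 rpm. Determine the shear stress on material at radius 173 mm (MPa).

43.6 MPa

ω = 2π·336/60 = 35.19 rad/s, so T = P/ω = 48200×10³ / 35.19 = 1.370e6 N·m.
J = πd⁴/32 = π(0.485)⁴/32 = 5.432×10^-3 m⁴.
Shear stress varies linearly with radius: τ = T·r/J = 1.370e6 × 0.173 / 5.432×10^-3 = 4.363×10^7 Pa.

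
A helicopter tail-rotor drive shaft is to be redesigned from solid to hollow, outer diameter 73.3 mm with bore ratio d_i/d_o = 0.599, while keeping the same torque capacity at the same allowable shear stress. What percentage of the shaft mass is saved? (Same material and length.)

29.7 %

Equal τ_max and T ⇒ the solid shaft needs d_s³ = d_o³(1−k⁴), so d_s = 73.3·(1−0.599⁴)^(1/3) = 70.01 mm.
Area ratio A_h/A_s = d_o²(1−k²)/d_s² = (1−k²)/(1−k⁴)^(2/3) = 0.7029.
Mass saving = 1 − 0.7029 = 29.7 %.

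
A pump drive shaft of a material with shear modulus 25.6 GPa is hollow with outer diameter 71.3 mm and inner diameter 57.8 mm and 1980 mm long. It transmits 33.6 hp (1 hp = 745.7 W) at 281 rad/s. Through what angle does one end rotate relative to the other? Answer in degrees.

ω = 281 rad/s, so T = P/ω = 33.6×745.7 / 281.0 = 89.17 N·m.
J = π(d_o⁴ − d_i⁴)/32 = π(0.0713⁴ − 0.0578⁴)/32 = 1.441×10^-6 m⁴.
θ = T·L/(G·J) = 89.17 × 1.98 / (25.6×10⁹ × 1.441×10^-6) = 4.784×10^-3 rad.

0.274°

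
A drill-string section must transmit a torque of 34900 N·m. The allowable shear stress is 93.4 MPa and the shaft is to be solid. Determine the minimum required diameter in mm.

For a solid shaft τ_max = 16T/(πd³), so d = (16T/(π τ_allow))^(1/3) = (16·34900/(π·9.34×10^7))^(1/3) = 0.1239 m.

124 mm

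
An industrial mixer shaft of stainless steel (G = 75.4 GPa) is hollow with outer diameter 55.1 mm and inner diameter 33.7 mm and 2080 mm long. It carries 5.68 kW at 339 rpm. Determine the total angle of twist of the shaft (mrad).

5.67 mrad

ω = 2π·339/60 = 35.50 rad/s, so T = P/ω = 5.68×10³ / 35.50 = 160.0 N·m.
J = π(d_o⁴ − d_i⁴)/32 = π(0.0551⁴ − 0.0337⁴)/32 = 7.783×10^-7 m⁴.
θ = T·L/(G·J) = 160.0 × 2.08 / (75.4×10⁹ × 7.783×10^-7) = 5.671×10^-3 rad.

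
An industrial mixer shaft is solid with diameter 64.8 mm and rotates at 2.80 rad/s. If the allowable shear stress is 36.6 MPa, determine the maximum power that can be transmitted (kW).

5.48 kW

J = πd⁴/32 = π(0.0648)⁴/32 = 1.731×10^-6 m⁴.
T_max = τ_allow·J/r = 3.66×10^7 × 1.731×10^-6 / 0.0324 = 1955 N·m.
ω = 2.80 rad/s, so P_max = T_max·ω = 5475 W.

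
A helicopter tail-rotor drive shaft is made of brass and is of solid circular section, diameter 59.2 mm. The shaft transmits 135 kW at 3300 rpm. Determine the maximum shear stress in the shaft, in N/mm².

ω = 2π·3300/60 = 345.6 rad/s, so T = P/ω = 135×10³ / 345.6 = 390.7 N·m.
J = πd⁴/32 = π(0.0592)⁴/32 = 1.206×10^-6 m⁴.
τ_max = T·r/J = 390.7 × 0.0296 / 1.206×10^-6 = 9.590×10^6 Pa.

9.59 N/mm²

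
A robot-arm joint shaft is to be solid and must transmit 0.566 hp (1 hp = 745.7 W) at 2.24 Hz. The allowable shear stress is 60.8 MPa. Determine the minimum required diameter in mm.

ω = 2π·2.24 = 14.07 rad/s, so T = P/ω = 0.566×745.7 / 14.07 = 29.99 N·m.
For a solid shaft τ_max = 16T/(πd³), so d = (16T/(π τ_allow))^(1/3) = (16·29.99/(π·6.08×10^7))^(1/3) = 0.01359 m.

13.6 mm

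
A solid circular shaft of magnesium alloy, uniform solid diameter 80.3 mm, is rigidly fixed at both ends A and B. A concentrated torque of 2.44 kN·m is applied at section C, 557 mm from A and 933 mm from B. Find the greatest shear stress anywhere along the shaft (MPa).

15.0 MPa

With uniform GJ and both ends fixed, compatibility θ_AC = θ_CB gives T_A·a = T_B·b, together with T_A + T_B = T₀.
T_A = T₀·b/(a+b) = 2440·933/1490 = 1528 N·m; T_B = 912.1 N·m.
τ in each portion: τ_AC = 1.50×10^7 Pa, τ_CB = 8.97×10^6 Pa; maximum is in AC.
τ_max = T_AC·r/J = 1528·0.0401/4.08×10^-6 = 1.503×10^7 Pa.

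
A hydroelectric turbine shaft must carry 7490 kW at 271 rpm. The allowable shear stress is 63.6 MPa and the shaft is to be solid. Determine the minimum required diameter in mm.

276 mm

ω = 2π·271/60 = 28.38 rad/s, so T = P/ω = 7490×10³ / 28.38 = 263900 N·m.
For a solid shaft τ_max = 16T/(πd³), so d = (16T/(π τ_allow))^(1/3) = (16·263900/(π·6.36×10^7))^(1/3) = 0.2765 m.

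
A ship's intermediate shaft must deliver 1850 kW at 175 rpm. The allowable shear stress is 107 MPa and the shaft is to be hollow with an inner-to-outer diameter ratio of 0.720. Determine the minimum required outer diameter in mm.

ω = 2π·175/60 = 18.33 rad/s, so T = P/ω = 1850×10³ / 18.33 = 100900 N·m.
For a hollow shaft with d_i/d_o = 0.720: τ_max = 16T/(π d_o³ (1−k⁴)), so d_o = [16T/(π τ_allow (1−k⁴))]^(1/3) = [16·100900/(π·1.07×10^8·0.7313)]^(1/3) = 0.1873 m.

187 mm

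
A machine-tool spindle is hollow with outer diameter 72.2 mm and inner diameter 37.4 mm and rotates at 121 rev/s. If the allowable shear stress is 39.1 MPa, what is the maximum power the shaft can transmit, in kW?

J = π(d_o⁴ − d_i⁴)/32 = π(0.0722⁴ − 0.0374⁴)/32 = 2.476×10^-6 m⁴.
T_max = τ_allow·J/r = 3.91×10^7 × 2.476×10^-6 / 0.0361 = 2681 N·m.
ω = 2π·121 = 760.3 rad/s, so P_max = T_max·ω = 2.039×10^6 W.

2040 kW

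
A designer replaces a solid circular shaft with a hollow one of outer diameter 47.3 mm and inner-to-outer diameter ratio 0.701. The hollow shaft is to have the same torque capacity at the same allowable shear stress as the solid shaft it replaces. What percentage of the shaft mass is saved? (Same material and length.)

Equal τ_max and T ⇒ the solid shaft needs d_s³ = d_o³(1−k⁴), so d_s = 47.3·(1−0.701⁴)^(1/3) = 43.14 mm.
Area ratio A_h/A_s = d_o²(1−k²)/d_s² = (1−k²)/(1−k⁴)^(2/3) = 0.6115.
Mass saving = 1 − 0.6115 = 38.9 %.

38.9 %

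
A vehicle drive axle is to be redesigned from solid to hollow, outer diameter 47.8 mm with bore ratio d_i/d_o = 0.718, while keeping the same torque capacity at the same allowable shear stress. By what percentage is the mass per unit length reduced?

40.5 %

Equal τ_max and T ⇒ the solid shaft needs d_s³ = d_o³(1−k⁴), so d_s = 47.8·(1−0.718⁴)^(1/3) = 43.12 mm.
Area ratio A_h/A_s = d_o²(1−k²)/d_s² = (1−k²)/(1−k⁴)^(2/3) = 0.5953.
Mass saving = 1 − 0.5953 = 40.5 %.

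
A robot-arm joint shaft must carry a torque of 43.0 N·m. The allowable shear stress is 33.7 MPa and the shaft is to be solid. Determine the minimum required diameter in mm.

For a solid shaft τ_max = 16T/(πd³), so d = (16T/(π τ_allow))^(1/3) = (16·43.00/(π·3.37×10^7))^(1/3) = 0.01866 m.

18.7 mm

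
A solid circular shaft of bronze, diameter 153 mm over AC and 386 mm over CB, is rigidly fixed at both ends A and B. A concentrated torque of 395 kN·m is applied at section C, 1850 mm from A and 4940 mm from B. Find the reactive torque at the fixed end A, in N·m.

24400 N·m

Compatibility: T_A·a/J_AC = T_B·b/J_CB with T_A + T_B = T₀.
J_AC = 5.38×10^-5 m⁴, J_CB = 2.18×10^-3 m⁴, so T_A = T₀·(J_AC/a)/((J_AC/a)+(J_CB/b)) = 24430 N·m, T_B = 370600 N·m.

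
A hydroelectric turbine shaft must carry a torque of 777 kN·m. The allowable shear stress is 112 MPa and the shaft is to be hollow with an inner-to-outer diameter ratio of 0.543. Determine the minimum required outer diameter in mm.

338 mm

For a hollow shaft with d_i/d_o = 0.543: τ_max = 16T/(π d_o³ (1−k⁴)), so d_o = [16T/(π τ_allow (1−k⁴))]^(1/3) = [16·777000/(π·1.12×10^8·0.9131)]^(1/3) = 0.3382 m.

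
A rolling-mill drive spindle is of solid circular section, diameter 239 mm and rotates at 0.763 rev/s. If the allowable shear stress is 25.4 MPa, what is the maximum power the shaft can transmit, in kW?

J = πd⁴/32 = π(0.239)⁴/32 = 3.203×10^-4 m⁴.
T_max = τ_allow·J/r = 2.54×10^7 × 3.203×10^-4 / 0.119 = 68090 N·m.
ω = 2π·0.763 = 4.794 rad/s, so P_max = T_max·ω = 3.264×10^5 W.

326 kW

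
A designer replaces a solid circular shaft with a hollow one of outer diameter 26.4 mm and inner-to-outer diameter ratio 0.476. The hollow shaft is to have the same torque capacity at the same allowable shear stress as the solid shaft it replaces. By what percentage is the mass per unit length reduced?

19.9 %

Equal τ_max and T ⇒ the solid shaft needs d_s³ = d_o³(1−k⁴), so d_s = 26.4·(1−0.476⁴)^(1/3) = 25.94 mm.
Area ratio A_h/A_s = d_o²(1−k²)/d_s² = (1−k²)/(1−k⁴)^(2/3) = 0.8011.
Mass saving = 1 − 0.8011 = 19.9 %.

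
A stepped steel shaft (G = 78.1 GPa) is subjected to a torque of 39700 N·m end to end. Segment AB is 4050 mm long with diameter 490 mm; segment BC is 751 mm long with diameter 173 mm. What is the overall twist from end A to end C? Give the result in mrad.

4.70 mrad

J_AB = π(0.490)⁴/32 = 5.66×10^-3 m⁴; J_BC = π(0.173)⁴/32 = 8.79×10^-5 m⁴.
θ = (T/G)·Σ L_i/J_i = (39700/78.1×10⁹)·(4.05/5.66×10^-3 + 0.751/8.79×10^-5) = 4.705×10^-3 rad.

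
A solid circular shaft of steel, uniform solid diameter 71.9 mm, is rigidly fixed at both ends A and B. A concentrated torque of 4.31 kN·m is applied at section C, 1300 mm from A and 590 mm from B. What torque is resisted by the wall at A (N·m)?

1350 N·m

With uniform GJ and both ends fixed, compatibility θ_AC = θ_CB gives T_A·a = T_B·b, together with T_A + T_B = T₀.
T_A = T₀·b/(a+b) = 4310·590/1890 = 1345 N·m; T_B = 2965 N·m.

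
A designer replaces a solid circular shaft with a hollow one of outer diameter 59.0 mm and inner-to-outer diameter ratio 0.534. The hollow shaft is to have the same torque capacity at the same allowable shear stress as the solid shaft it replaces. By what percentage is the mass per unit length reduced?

24.4 %

Equal τ_max and T ⇒ the solid shaft needs d_s³ = d_o³(1−k⁴), so d_s = 59.0·(1−0.534⁴)^(1/3) = 57.36 mm.
Area ratio A_h/A_s = d_o²(1−k²)/d_s² = (1−k²)/(1−k⁴)^(2/3) = 0.7564.
Mass saving = 1 − 0.7564 = 24.4 %.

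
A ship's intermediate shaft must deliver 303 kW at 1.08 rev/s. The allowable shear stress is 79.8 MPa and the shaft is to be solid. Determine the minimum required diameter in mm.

142 mm

ω = 2π·1.08 = 6.786 rad/s, so T = P/ω = 303×10³ / 6.786 = 44650 N·m.
For a solid shaft τ_max = 16T/(πd³), so d = (16T/(π τ_allow))^(1/3) = (16·44650/(π·7.98×10^7))^(1/3) = 0.1418 m.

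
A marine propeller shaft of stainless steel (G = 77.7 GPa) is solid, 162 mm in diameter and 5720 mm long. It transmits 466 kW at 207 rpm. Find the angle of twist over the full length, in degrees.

ω = 2π·207/60 = 21.68 rad/s, so T = P/ω = 466×10³ / 21.68 = 21500 N·m.
J = πd⁴/32 = π(0.162)⁴/32 = 6.762×10^-5 m⁴.
θ = T·L/(G·J) = 21500 × 5.72 / (77.7×10⁹ × 6.762×10^-5) = 0.02340 rad.

1.34°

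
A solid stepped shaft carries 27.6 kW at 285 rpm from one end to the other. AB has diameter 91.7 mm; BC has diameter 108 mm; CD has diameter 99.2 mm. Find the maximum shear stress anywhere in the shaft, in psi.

886 psi

ω = 2π·285/60 = 29.85 rad/s, so T = P/ω = 27.6×10³ / 29.85 = 924.8 N·m.
Under the same torque, τ_max = 16T/(πd³) is largest where d is smallest — segment AB (d = 91.7 mm).
τ_max = 16·924.8/(π·(0.0917)³) = 6.108×10^6 Pa.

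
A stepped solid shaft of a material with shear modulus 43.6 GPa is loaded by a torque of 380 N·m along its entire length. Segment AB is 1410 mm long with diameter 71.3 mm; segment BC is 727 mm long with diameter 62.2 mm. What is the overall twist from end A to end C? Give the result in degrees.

J_AB = π(0.0713)⁴/32 = 2.54×10^-6 m⁴; J_BC = π(0.0622)⁴/32 = 1.47×10^-6 m⁴.
θ = (T/G)·Σ L_i/J_i = (380.0/43.6×10⁹)·(1.41/2.54×10^-6 + 0.727/1.47×10^-6) = 9.155×10^-3 rad.

0.525°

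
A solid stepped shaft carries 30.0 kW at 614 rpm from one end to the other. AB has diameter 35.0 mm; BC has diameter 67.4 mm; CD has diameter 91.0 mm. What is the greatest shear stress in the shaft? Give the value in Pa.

5.54e7 Pa

ω = 2π·614/60 = 64.30 rad/s, so T = P/ω = 30.0×10³ / 64.30 = 466.6 N·m.
Under the same torque, τ_max = 16T/(πd³) is largest where d is smallest — segment AB (d = 35.0 mm).
τ_max = 16·466.6/(π·(0.0350)³) = 5.542×10^7 Pa.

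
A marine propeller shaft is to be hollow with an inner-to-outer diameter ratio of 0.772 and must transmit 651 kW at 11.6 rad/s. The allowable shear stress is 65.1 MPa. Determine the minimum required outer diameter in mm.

190 mm

ω = 11.6 rad/s, so T = P/ω = 651×10³ / 11.60 = 56120 N·m.
For a hollow shaft with d_i/d_o = 0.772: τ_max = 16T/(π d_o³ (1−k⁴)), so d_o = [16T/(π τ_allow (1−k⁴))]^(1/3) = [16·56120/(π·6.51×10^7·0.6448)]^(1/3) = 0.1895 m.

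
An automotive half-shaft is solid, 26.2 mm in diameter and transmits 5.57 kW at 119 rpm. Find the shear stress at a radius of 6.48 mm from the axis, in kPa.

ω = 2π·119/60 = 12.46 rad/s, so T = P/ω = 5.57×10³ / 12.46 = 447.0 N·m.
J = πd⁴/32 = π(0.0262)⁴/32 = 4.626×10^-8 m⁴.
Shear stress varies linearly with radius: τ = T·r/J = 447.0 × 0.00648 / 4.626×10^-8 = 6.261×10^7 Pa.

62600 kPa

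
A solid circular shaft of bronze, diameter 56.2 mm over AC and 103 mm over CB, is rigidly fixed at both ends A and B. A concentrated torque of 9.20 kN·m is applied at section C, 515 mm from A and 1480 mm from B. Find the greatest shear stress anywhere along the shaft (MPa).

Compatibility: T_A·a/J_AC = T_B·b/J_CB with T_A + T_B = T₀.
J_AC = 9.79×10^-7 m⁴, J_CB = 1.10×10^-5 m⁴, so T_A = T₀·(J_AC/a)/((J_AC/a)+(J_CB/b)) = 1868 N·m, T_B = 7332 N·m.
τ in each portion: τ_AC = 5.36×10^7 Pa, τ_CB = 3.42×10^7 Pa; maximum is in AC.
τ_max = T_AC·r/J = 1868·0.0281/9.79×10^-7 = 5.359×10^7 Pa.

53.6 MPa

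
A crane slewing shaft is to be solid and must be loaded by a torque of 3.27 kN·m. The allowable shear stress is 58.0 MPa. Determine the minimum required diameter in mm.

For a solid shaft τ_max = 16T/(πd³), so d = (16T/(π τ_allow))^(1/3) = (16·3270/(π·5.80×10^7))^(1/3) = 0.06597 m.

66.0 mm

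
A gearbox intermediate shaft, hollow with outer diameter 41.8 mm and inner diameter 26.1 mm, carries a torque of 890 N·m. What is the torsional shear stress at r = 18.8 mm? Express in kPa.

65800 kPa

J = π(d_o⁴ − d_i⁴)/32 = π(0.0418⁴ − 0.0261⁴)/32 = 2.542×10^-7 m⁴.
Shear stress varies linearly with radius: τ = T·r/J = 890.0 × 0.0188 / 2.542×10^-7 = 6.583×10^7 Pa.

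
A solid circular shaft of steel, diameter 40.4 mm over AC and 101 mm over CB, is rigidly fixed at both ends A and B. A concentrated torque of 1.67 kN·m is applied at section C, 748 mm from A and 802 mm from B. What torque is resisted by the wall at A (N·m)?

44.6 N·m

Compatibility: T_A·a/J_AC = T_B·b/J_CB with T_A + T_B = T₀.
J_AC = 2.62×10^-7 m⁴, J_CB = 1.02×10^-5 m⁴, so T_A = T₀·(J_AC/a)/((J_AC/a)+(J_CB/b)) = 44.61 N·m, T_B = 1625 N·m.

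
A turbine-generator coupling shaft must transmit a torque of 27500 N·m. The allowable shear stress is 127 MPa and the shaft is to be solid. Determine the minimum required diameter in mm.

For a solid shaft τ_max = 16T/(πd³), so d = (16T/(π τ_allow))^(1/3) = (16·27500/(π·1.27×10^8))^(1/3) = 0.1033 m.

103 mm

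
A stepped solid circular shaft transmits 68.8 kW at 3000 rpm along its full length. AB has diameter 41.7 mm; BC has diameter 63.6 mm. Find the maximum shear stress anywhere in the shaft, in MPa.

ω = 2π·3000/60 = 314.2 rad/s, so T = P/ω = 68.8×10³ / 314.2 = 219.0 N·m.
Under the same torque, τ_max = 16T/(πd³) is largest where d is smallest — segment AB (d = 41.7 mm).
τ_max = 16·219.0/(π·(0.0417)³) = 1.538×10^7 Pa.

15.4 MPa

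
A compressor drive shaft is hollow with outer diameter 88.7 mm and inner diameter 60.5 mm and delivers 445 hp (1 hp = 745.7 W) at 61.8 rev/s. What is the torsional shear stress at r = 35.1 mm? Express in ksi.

0.914 ksi

ω = 2π·61.8 = 388.3 rad/s, so T = P/ω = 445×745.7 / 388.3 = 854.6 N·m.
J = π(d_o⁴ − d_i⁴)/32 = π(0.0887⁴ − 0.0605⁴)/32 = 4.762×10^-6 m⁴.
Shear stress varies linearly with radius: τ = T·r/J = 854.6 × 0.0351 / 4.762×10^-6 = 6.299×10^6 Pa.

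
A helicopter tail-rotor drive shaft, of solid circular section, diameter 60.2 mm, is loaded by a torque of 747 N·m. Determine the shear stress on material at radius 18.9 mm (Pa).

1.09e7 Pa

J = πd⁴/32 = π(0.0602)⁴/32 = 1.289×10^-6 m⁴.
Shear stress varies linearly with radius: τ = T·r/J = 747.0 × 0.0189 / 1.289×10^-6 = 1.095×10^7 Pa.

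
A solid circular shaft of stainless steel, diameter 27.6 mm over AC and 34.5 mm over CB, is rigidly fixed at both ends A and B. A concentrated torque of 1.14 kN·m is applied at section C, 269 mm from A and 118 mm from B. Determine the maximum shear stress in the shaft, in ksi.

17.4 ksi

Compatibility: T_A·a/J_AC = T_B·b/J_CB with T_A + T_B = T₀.
J_AC = 5.70×10^-8 m⁴, J_CB = 1.39×10^-7 m⁴, so T_A = T₀·(J_AC/a)/((J_AC/a)+(J_CB/b)) = 173.6 N·m, T_B = 966.4 N·m.
τ in each portion: τ_AC = 4.21×10^7 Pa, τ_CB = 1.20×10^8 Pa; maximum is in CB.
τ_max = T_CB·r/J = 966.4·0.0173/1.39×10^-7 = 1.199×10^8 Pa.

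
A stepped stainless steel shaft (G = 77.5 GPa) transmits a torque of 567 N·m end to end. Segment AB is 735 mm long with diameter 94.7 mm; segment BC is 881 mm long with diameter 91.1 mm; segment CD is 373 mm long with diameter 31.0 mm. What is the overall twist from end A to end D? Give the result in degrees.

1.82°

J_AB = π(0.0947)⁴/32 = 7.90×10^-6 m⁴; J_BC = π(0.0911)⁴/32 = 6.76×10^-6 m⁴; J_CD = π(0.0310)⁴/32 = 9.07×10^-8 m⁴.
θ = (T/G)·Σ L_i/J_i = (567.0/77.5×10⁹)·(0.735/7.90×10^-6 + 0.881/6.76×10^-6 + 0.373/9.07×10^-8) = 0.03173 rad.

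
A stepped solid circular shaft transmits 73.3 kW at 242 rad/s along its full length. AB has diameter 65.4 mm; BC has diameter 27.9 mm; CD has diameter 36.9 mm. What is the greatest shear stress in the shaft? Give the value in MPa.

71.0 MPa

ω = 242 rad/s, so T = P/ω = 73.3×10³ / 242.0 = 302.9 N·m.
Under the same torque, τ_max = 16T/(πd³) is largest where d is smallest — segment BC (d = 27.9 mm).
τ_max = 16·302.9/(π·(0.0279)³) = 7.103×10^7 Pa.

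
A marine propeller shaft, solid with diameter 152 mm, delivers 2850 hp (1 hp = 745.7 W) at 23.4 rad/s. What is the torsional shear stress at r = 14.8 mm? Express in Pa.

2.56e7 Pa

ω = 23.4 rad/s, so T = P/ω = 2850×745.7 / 23.40 = 90820 N·m.
J = πd⁴/32 = π(0.152)⁴/32 = 5.241×10^-5 m⁴.
Shear stress varies linearly with radius: τ = T·r/J = 90820 × 0.0148 / 5.241×10^-5 = 2.565×10^7 Pa.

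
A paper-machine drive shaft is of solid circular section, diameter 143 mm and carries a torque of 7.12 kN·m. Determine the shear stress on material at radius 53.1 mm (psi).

J = πd⁴/32 = π(0.143)⁴/32 = 4.105×10^-5 m⁴.
Shear stress varies linearly with radius: τ = T·r/J = 7120 × 0.0531 / 4.105×10^-5 = 9.209×10^6 Pa.

1340 psi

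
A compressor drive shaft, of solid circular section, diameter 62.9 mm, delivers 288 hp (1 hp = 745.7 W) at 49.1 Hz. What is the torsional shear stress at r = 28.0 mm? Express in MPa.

ω = 2π·49.1 = 308.5 rad/s, so T = P/ω = 288×745.7 / 308.5 = 696.1 N·m.
J = πd⁴/32 = π(0.0629)⁴/32 = 1.537×10^-6 m⁴.
Shear stress varies linearly with radius: τ = T·r/J = 696.1 × 0.0280 / 1.537×10^-6 = 1.268×10^7 Pa.

12.7 MPa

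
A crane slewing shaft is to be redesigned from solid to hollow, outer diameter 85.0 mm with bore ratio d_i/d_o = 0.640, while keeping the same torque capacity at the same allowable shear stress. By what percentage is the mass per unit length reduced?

33.3 %

Equal τ_max and T ⇒ the solid shaft needs d_s³ = d_o³(1−k⁴), so d_s = 85.0·(1−0.640⁴)^(1/3) = 79.95 mm.
Area ratio A_h/A_s = d_o²(1−k²)/d_s² = (1−k²)/(1−k⁴)^(2/3) = 0.6673.
Mass saving = 1 − 0.6673 = 33.3 %.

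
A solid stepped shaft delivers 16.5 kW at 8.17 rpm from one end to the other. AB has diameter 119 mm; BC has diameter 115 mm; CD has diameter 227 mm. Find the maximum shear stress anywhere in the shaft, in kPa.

64600 kPa

ω = 2π·8.17/60 = 0.8556 rad/s, so T = P/ω = 16.5×10³ / 0.8556 = 19290 N·m.
Under the same torque, τ_max = 16T/(πd³) is largest where d is smallest — segment BC (d = 115 mm).
τ_max = 16·19290/(π·(0.115)³) = 6.458×10^7 Pa.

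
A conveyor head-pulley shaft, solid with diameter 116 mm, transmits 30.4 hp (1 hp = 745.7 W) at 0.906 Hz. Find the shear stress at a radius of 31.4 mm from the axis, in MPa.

ω = 2π·0.906 = 5.693 rad/s, so T = P/ω = 30.4×745.7 / 5.693 = 3982 N·m.
J = πd⁴/32 = π(0.116)⁴/32 = 1.778×10^-5 m⁴.
Shear stress varies linearly with radius: τ = T·r/J = 3982 × 0.0314 / 1.778×10^-5 = 7.034×10^6 Pa.

7.03 MPa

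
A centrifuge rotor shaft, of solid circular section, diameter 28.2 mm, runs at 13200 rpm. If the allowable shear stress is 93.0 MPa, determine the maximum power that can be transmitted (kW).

J = πd⁴/32 = π(0.0282)⁴/32 = 6.209×10^-8 m⁴.
T_max = τ_allow·J/r = 9.30×10^7 × 6.209×10^-8 / 0.0141 = 409.5 N·m.
ω = 2π·13200/60 = 1382 rad/s, so P_max = T_max·ω = 5.661×10^5 W.

566 kW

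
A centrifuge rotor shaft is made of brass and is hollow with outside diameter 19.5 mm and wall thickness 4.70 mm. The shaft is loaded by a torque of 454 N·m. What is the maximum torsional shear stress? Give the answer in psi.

48700 psi

J = π(d_o⁴ − d_i⁴)/32 = π(0.0195⁴ − 0.0101⁴)/32 = 1.317×10^-8 m⁴.
τ_max = T·r/J = 454.0 × 0.00975 / 1.317×10^-8 = 3.360×10^8 Pa.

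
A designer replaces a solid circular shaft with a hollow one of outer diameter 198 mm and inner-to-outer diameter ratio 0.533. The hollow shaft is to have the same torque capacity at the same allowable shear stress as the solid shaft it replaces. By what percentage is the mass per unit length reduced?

Equal τ_max and T ⇒ the solid shaft needs d_s³ = d_o³(1−k⁴), so d_s = 198·(1−0.533⁴)^(1/3) = 192.5 mm.
Area ratio A_h/A_s = d_o²(1−k²)/d_s² = (1−k²)/(1−k⁴)^(2/3) = 0.7572.
Mass saving = 1 − 0.7572 = 24.3 %.

24.3 %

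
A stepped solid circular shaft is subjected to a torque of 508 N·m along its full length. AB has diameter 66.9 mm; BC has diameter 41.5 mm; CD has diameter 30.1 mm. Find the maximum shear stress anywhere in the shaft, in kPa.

94900 kPa

Under the same torque, τ_max = 16T/(πd³) is largest where d is smallest — segment CD (d = 30.1 mm).
τ_max = 16·508.0/(π·(0.0301)³) = 9.487×10^7 Pa.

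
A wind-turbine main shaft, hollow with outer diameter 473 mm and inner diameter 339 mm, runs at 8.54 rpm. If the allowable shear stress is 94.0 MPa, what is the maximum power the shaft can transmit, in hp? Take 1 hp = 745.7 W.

J = π(d_o⁴ − d_i⁴)/32 = π(0.473⁴ − 0.339⁴)/32 = 3.618×10^-3 m⁴.
T_max = τ_allow·J/r = 9.40×10^7 × 3.618×10^-3 / 0.236 = 1.438e6 N·m.
ω = 2π·8.54/60 = 0.8943 rad/s, so P_max = T_max·ω = 1.286×10^6 W.

1720 hp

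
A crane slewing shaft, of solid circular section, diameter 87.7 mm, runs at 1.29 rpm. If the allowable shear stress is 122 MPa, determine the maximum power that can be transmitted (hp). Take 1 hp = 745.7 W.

2.93 hp

J = πd⁴/32 = π(0.0877)⁴/32 = 5.808×10^-6 m⁴.
T_max = τ_allow·J/r = 1.22×10^8 × 5.808×10^-6 / 0.0439 = 16160 N·m.
ω = 2π·1.29/60 = 0.1351 rad/s, so P_max = T_max·ω = 2183 W.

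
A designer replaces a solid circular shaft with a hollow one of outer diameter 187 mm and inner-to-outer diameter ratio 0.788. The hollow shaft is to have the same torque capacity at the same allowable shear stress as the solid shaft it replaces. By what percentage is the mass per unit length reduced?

47.6 %

Equal τ_max and T ⇒ the solid shaft needs d_s³ = d_o³(1−k⁴), so d_s = 187·(1−0.788⁴)^(1/3) = 159.0 mm.
Area ratio A_h/A_s = d_o²(1−k²)/d_s² = (1−k²)/(1−k⁴)^(2/3) = 0.5245.
Mass saving = 1 − 0.5245 = 47.6 %.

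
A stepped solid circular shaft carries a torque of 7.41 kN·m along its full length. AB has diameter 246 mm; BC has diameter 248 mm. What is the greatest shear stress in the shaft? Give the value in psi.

368 psi

Under the same torque, τ_max = 16T/(πd³) is largest where d is smallest — segment AB (d = 246 mm).
τ_max = 16·7410/(π·(0.246)³) = 2.535×10^6 Pa.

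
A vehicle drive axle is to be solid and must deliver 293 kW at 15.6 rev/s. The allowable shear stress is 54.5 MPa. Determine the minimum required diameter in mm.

ω = 2π·15.6 = 98.02 rad/s, so T = P/ω = 293×10³ / 98.02 = 2989 N·m.
For a solid shaft τ_max = 16T/(πd³), so d = (16T/(π τ_allow))^(1/3) = (16·2989/(π·5.45×10^7))^(1/3) = 0.06537 m.

65.4 mm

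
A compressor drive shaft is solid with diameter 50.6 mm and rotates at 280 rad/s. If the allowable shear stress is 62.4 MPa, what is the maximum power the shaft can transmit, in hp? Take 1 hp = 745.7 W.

596 hp

J = πd⁴/32 = π(0.0506)⁴/32 = 6.436×10^-7 m⁴.
T_max = τ_allow·J/r = 6.24×10^7 × 6.436×10^-7 / 0.0253 = 1587 N·m.
ω = 280 rad/s, so P_max = T_max·ω = 4.445×10^5 W.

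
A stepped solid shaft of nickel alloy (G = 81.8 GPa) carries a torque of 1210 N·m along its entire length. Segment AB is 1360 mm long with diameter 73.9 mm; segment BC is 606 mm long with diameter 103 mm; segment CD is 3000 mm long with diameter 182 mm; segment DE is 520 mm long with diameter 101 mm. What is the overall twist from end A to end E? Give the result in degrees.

J_AB = π(0.0739)⁴/32 = 2.93×10^-6 m⁴; J_BC = π(0.103)⁴/32 = 1.10×10^-5 m⁴; J_CD = π(0.182)⁴/32 = 1.08×10^-4 m⁴; J_DE = π(0.101)⁴/32 = 1.02×10^-5 m⁴.
θ = (T/G)·Σ L_i/J_i = (1210/81.8×10⁹)·(1.36/2.93×10^-6 + 0.606/1.10×10^-5 + 3.00/1.08×10^-4 + 0.520/1.02×10^-5) = 8.847×10^-3 rad.

0.507°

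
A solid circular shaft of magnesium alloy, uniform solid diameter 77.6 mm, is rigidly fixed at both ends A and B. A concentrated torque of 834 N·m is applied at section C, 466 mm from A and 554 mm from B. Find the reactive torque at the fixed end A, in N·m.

With uniform GJ and both ends fixed, compatibility θ_AC = θ_CB gives T_A·a = T_B·b, together with T_A + T_B = T₀.
T_A = T₀·b/(a+b) = 834.0·554/1020 = 453.0 N·m; T_B = 381.0 N·m.

453 N·m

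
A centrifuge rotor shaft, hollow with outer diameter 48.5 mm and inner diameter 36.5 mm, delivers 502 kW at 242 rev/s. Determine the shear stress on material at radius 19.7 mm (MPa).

ω = 2π·242 = 1521 rad/s, so T = P/ω = 502×10³ / 1521 = 330.1 N·m.
J = π(d_o⁴ − d_i⁴)/32 = π(0.0485⁴ − 0.0365⁴)/32 = 3.690×10^-7 m⁴.
Shear stress varies linearly with radius: τ = T·r/J = 330.1 × 0.0197 / 3.690×10^-7 = 1.763×10^7 Pa.

17.6 MPa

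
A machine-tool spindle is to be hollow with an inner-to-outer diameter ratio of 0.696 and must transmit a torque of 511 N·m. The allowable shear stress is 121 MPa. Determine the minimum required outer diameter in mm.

30.4 mm

For a hollow shaft with d_i/d_o = 0.696: τ_max = 16T/(π d_o³ (1−k⁴)), so d_o = [16T/(π τ_allow (1−k⁴))]^(1/3) = [16·511.0/(π·1.21×10^8·0.7653)]^(1/3) = 0.03040 m.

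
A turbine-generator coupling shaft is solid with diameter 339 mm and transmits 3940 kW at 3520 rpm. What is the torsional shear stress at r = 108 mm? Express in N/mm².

0.890 N/mm²

ω = 2π·3520/60 = 368.6 rad/s, so T = P/ω = 3940×10³ / 368.6 = 10690 N·m.
J = πd⁴/32 = π(0.339)⁴/32 = 1.297×10^-3 m⁴.
Shear stress varies linearly with radius: τ = T·r/J = 10690 × 0.108 / 1.297×10^-3 = 8.903×10^5 Pa.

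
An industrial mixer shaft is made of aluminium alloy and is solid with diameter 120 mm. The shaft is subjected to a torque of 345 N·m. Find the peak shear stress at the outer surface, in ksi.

0.147 ksi

J = πd⁴/32 = π(0.120)⁴/32 = 2.036×10^-5 m⁴.
τ_max = T·r/J = 345.0 × 0.0600 / 2.036×10^-5 = 1.017×10^6 Pa.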